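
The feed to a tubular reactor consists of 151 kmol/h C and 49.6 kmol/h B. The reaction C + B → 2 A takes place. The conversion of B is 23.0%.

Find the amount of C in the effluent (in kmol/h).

140 kmol/h

B reacted = 0.23 × 49.6 = 11.41 kmol/h; ν_B = −1, so ξ = 11.41/1 = 11.41 kmol/h.
Outlet amounts (n = n₀ + ν ξ):
  C: 151 − 1(11.41) = 139.6
  B: 49.6 − 1(11.41) = 38.19
  A: 0 + 2(11.41) = 22.82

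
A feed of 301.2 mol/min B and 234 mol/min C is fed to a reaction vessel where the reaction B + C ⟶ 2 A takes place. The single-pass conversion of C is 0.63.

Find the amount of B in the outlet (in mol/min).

C reacted = 0.63 × 234 = 147.4 mol/min; ν_C = −1, so ξ = 147.4/1 = 147.4 mol/min.
Outlet amounts (n = n₀ + ν ξ):
  B: 301.2 − 1(147.4) = 153.8
  C: 234 − 1(147.4) = 86.58
  A: 0 + 2(147.4) = 294.8

154 mol/min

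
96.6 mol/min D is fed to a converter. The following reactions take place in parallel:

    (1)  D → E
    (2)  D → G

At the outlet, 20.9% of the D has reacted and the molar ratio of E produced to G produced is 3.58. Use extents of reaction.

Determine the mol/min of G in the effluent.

4.41 mol/min

Conversion of D: D consumed = 0.209 × 96.6 = 20.19 mol/min = 1ξ₁ + 1ξ₂.
Selectivity: 1ξ₁ / (1ξ₂) = 3.58 → ξ₁ = 3.58 ξ₂.
Substitute: (1·3.58 + 1) ξ₂ = 20.19 → ξ₂ = 4.408 mol/min, ξ₁ = 15.78 mol/min.
Outlet amounts (n = n₀ + Σ ν·ξ):
  D: 96.6 − 1(15.78) − 1(4.408) = 76.41
  E: 0 + 1(15.78) = 15.78
  G: 0 + 1(4.408) = 4.408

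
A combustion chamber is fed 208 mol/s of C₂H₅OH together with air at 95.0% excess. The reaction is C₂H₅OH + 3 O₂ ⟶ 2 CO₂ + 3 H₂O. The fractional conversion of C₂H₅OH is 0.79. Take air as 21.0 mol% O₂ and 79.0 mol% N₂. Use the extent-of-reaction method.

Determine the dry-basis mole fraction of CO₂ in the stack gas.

Stoichiometric O₂ = 3 × 208 = 624 mol/s; O₂ fed = 624 × 1.950 = 1217 mol/s.
N₂ fed = 1217 × 79/21 = 4577 mol/s.
Fuel reacted = 0.79 × 208 → ξ = 164.3 mol/s.
Outlet (n = n₀ + ν ξ):
  C₂H₅OH: 208 − 1(164.3) = 43.68
  O₂: 1217 − 3(164.3) = 723.8
  N₂: 4577 (inert)
  CO₂: 0 + 2(164.3) = 328.6
  H₂O: 0 + 3(164.3) = 493
Dry total = 5674 mol/s; y_CO₂ (dry) = 328.6 / 5674 = 0.05792.

0.0579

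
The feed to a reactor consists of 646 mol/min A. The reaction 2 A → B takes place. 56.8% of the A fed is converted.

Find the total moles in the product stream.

463 mol/min

A reacted = 0.568 × 646 = 366.9 mol/min; ν_A = −2, so ξ = 366.9/2 = 183.5 mol/min.
Outlet amounts (n = n₀ + ν ξ):
  A: 646 − 2(183.5) = 279.1
  B: 0 + 1(183.5) = 183.5
Total out = 279.1 + 183.5 = 462.5 mol/min.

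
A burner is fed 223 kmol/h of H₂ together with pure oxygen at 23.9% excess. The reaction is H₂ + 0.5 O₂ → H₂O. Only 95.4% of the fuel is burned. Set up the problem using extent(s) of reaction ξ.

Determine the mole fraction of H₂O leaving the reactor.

0.835

Stoichiometric O₂ = 0.5 × 223 = 111.5 kmol/h; O₂ fed = 111.5 × 1.239 = 138.1 kmol/h.
Fuel reacted = 0.954 × 223 → ξ = 212.7 kmol/h.
Outlet (n = n₀ + ν ξ):
  H₂: 223 − 1(212.7) = 10.26
  O₂: 138.1 − 0.5(212.7) = 31.78
  H₂O: 0 + 1(212.7) = 212.7
Total out = 254.8 kmol/h; y_H₂O = 212.7 / 254.8 = 0.835.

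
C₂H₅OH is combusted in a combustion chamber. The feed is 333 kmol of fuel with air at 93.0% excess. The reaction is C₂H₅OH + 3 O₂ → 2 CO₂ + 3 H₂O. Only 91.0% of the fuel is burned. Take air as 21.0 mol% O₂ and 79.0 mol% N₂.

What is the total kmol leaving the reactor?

9820 kmol

Stoichiometric O₂ = 3 × 333 = 999 kmol; O₂ fed = 999 × 1.930 = 1928 kmol.
N₂ fed = 1928 × 79/21 = 7253 kmol.
Fuel reacted = 0.91 × 333 → ξ = 303 kmol.
Outlet (n = n₀ + ν ξ):
  C₂H₅OH: 333 − 1(303) = 29.97
  O₂: 1928 − 3(303) = 1019
  N₂: 7253 (inert)
  CO₂: 0 + 2(303) = 606.1
  H₂O: 0 + 3(303) = 909.1
Total out = 29.97 + 1019 + 7253 + 606.1 + 909.1 = 9817 kmol.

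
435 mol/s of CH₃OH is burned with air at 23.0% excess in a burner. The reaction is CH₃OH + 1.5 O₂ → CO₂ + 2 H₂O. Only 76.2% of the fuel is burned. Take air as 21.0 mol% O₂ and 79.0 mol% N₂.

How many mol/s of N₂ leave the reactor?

Stoichiometric O₂ = 1.5 × 435 = 652.5 mol/s; O₂ fed = 652.5 × 1.230 = 802.6 mol/s.
N₂ fed = 802.6 × 79/21 = 3019 mol/s.
Fuel reacted = 0.762 × 435 → ξ = 331.5 mol/s.
Outlet (n = n₀ + ν ξ):
  CH₃OH: 435 − 1(331.5) = 103.5
  O₂: 802.6 − 1.5(331.5) = 305.4
  N₂: 3019 (inert)
  CO₂: 0 + 1(331.5) = 331.5
  H₂O: 0 + 2(331.5) = 662.9

3020 mol/s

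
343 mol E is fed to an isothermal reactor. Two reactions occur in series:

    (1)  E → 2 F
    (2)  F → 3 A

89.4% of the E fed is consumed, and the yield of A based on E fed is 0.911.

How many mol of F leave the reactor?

509 mol

Conversion of E: E consumed = 1ξ₁ = 0.894 × 343 → ξ₁ = 306.6 mol.
Yield of A: 3ξ₂ / 343 = 0.911 → ξ₂ = 104.2 mol.
Outlet amounts (n = n₀ + Σ ν·ξ):
  E: 343 − 1(306.6) = 36.36
  F: 0 + 2(306.6) − 1(104.2) = 509.1
  A: 0 + 3(104.2) = 312.5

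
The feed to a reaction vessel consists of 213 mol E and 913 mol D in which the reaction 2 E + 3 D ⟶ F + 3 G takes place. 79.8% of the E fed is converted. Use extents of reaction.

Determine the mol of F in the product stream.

85 mol

E reacted = 0.798 × 213 = 170 mol; ν_E = −2, so ξ = 170/2 = 84.99 mol.
Outlet amounts (n = n₀ + ν ξ):
  E: 213 − 2(84.99) = 43.03
  D: 913 − 3(84.99) = 658
  F: 0 + 1(84.99) = 84.99
  G: 0 + 3(84.99) = 255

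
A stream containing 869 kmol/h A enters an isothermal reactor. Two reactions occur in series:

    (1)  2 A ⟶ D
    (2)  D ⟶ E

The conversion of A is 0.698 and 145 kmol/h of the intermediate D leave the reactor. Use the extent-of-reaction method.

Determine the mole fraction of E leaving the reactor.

0.28

Conversion of A: A consumed = 2ξ₁ = 0.698 × 869 → ξ₁ = 303.3 kmol/h.
D balance: n_D = 0 + 1ξ₁ − 1ξ₂ = 145 → ξ₂ = (1·303.3 − 145)/1 = 158.3 kmol/h.
Outlet amounts (n = n₀ + Σ ν·ξ):
  A: 869 − 2(303.3) = 262.4
  D: 0 + 1(303.3) − 1(158.3) = 145
  E: 0 + 1(158.3) = 158.3
Total out = 565.7 kmol/h; y_E = 158.3 / 565.7 = 0.2798.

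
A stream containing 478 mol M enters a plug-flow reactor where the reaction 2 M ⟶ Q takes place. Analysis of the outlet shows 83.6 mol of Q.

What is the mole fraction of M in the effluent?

0.788

For Q: n = n₀ + 1ξ → 83.6 = 0 + 1ξ, giving ξ = 83.6 mol.
Outlet amounts (n = n₀ + ν ξ):
  M: 478 − 2(83.6) = 310.8
  Q: 0 + 1(83.6) = 83.6
Total out = 394.4 mol; y_M = 310.8 / 394.4 = 0.788.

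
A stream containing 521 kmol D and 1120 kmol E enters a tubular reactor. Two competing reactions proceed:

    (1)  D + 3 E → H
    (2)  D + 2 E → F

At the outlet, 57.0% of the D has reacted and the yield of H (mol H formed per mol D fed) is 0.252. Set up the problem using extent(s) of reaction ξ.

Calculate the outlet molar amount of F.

Yield of H: 1ξ₁ / 521 = 0.252 → ξ₁ = 131.3 kmol.
Conversion of D: 1ξ₁ + 1ξ₂ = 0.57 × 521 = 297 → ξ₂ = 165.7 kmol.
Outlet amounts (n = n₀ + Σ ν·ξ):
  D: 521 − 1(131.3) − 1(165.7) = 224
  E: 1120 − 3(131.3) − 2(165.7) = 394.8
  H: 0 + 1(131.3) = 131.3
  F: 0 + 1(165.7) = 165.7

166 kmol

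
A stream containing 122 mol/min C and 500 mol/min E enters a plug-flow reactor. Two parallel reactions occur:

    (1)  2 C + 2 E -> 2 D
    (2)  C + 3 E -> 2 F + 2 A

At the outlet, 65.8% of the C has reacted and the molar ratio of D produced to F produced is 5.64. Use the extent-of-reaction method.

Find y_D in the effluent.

Conversion of C: C consumed = 0.658 × 122 = 80.28 mol/min = 2ξ₁ + 1ξ₂.
Selectivity: 2ξ₁ / (2ξ₂) = 5.64 → ξ₁ = 5.64 ξ₂.
Substitute: (2·5.64 + 1) ξ₂ = 80.28 → ξ₂ = 6.537 mol/min, ξ₁ = 36.87 mol/min.
Outlet amounts (n = n₀ + Σ ν·ξ):
  C: 122 − 2(36.87) − 1(6.537) = 41.72
  E: 500 − 2(36.87) − 3(6.537) = 406.6
  D: 0 + 2(36.87) = 73.74
  F: 0 + 2(6.537) = 13.07
  A: 0 + 2(6.537) = 13.07
Total out = 548.3 mol/min; y_D = 73.74 / 548.3 = 0.1345.

0.134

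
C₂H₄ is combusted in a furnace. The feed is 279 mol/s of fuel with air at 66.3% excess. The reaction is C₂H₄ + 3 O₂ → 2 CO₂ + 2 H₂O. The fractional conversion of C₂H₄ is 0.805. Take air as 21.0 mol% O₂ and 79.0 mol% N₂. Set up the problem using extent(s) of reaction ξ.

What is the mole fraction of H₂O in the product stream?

Stoichiometric O₂ = 3 × 279 = 837 mol/s; O₂ fed = 837 × 1.663 = 1392 mol/s.
N₂ fed = 1392 × 79/21 = 5236 mol/s.
Fuel reacted = 0.805 × 279 → ξ = 224.6 mol/s.
Outlet (n = n₀ + ν ξ):
  C₂H₄: 279 − 1(224.6) = 54.4
  O₂: 1392 − 3(224.6) = 718.1
  N₂: 5236 (inert)
  CO₂: 0 + 2(224.6) = 449.2
  H₂O: 0 + 2(224.6) = 449.2
Total out = 6907 mol/s; y_H₂O = 449.2 / 6907 = 0.06503.

0.065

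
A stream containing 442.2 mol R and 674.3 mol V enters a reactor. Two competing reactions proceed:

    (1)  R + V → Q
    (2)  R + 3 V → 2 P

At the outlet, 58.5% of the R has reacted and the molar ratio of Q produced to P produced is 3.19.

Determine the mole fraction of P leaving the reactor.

0.0852

Conversion of R: R consumed = 0.585 × 442.2 = 258.7 mol = 1ξ₁ + 1ξ₂.
Selectivity: 1ξ₁ / (2ξ₂) = 3.19 → ξ₁ = 6.38 ξ₂.
Substitute: (1·6.38 + 1) ξ₂ = 258.7 → ξ₂ = 35.05 mol, ξ₁ = 223.6 mol.
Outlet amounts (n = n₀ + Σ ν·ξ):
  R: 442.2 − 1(223.6) − 1(35.05) = 183.5
  V: 674.3 − 1(223.6) − 3(35.05) = 345.5
  Q: 0 + 1(223.6) = 223.6
  P: 0 + 2(35.05) = 70.1
Total out = 822.8 mol; y_P = 70.1 / 822.8 = 0.08521.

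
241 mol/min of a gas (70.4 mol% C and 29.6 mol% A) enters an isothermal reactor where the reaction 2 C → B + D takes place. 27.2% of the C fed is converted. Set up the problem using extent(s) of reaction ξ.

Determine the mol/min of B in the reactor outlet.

23.1 mol/min

C reacted = 0.272 × 169.7 = 46.15 mol/min; ν_C = −2, so ξ = 46.15/2 = 23.07 mol/min.
Outlet amounts (n = n₀ + ν ξ):
  C: 169.7 − 2(23.07) = 123.5
  B: 0 + 1(23.07) = 23.07
  D: 0 + 1(23.07) = 23.07
  A: 71.34 (inert)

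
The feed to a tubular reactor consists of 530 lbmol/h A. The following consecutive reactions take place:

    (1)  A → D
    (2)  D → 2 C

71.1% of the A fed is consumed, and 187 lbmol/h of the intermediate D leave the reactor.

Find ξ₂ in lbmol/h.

ξ₂ = 190 lbmol/h

Conversion of A: A consumed = 1ξ₁ = 0.711 × 530 → ξ₁ = 376.8 lbmol/h.
D balance: n_D = 0 + 1ξ₁ − 1ξ₂ = 187 → ξ₂ = (1·376.8 − 187)/1 = 189.8 lbmol/h.
Outlet amounts (n = n₀ + Σ ν·ξ):
  A: 530 − 1(376.8) = 153.2
  D: 0 + 1(376.8) − 1(189.8) = 187
  C: 0 + 2(189.8) = 379.7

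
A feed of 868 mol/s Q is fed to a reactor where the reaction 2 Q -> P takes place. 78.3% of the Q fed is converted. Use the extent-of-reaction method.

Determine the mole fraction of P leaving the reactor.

Q reacted = 0.783 × 868 = 679.6 mol/s; ν_Q = −2, so ξ = 679.6/2 = 339.8 mol/s.
Outlet amounts (n = n₀ + ν ξ):
  Q: 868 − 2(339.8) = 188.4
  P: 0 + 1(339.8) = 339.8
Total out = 528.2 mol/s; y_P = 339.8 / 528.2 = 0.6434.

0.643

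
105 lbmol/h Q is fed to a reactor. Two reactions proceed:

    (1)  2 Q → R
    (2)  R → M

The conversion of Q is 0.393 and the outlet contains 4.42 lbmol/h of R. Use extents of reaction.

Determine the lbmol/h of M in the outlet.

16.2 lbmol/h

Conversion of Q: Q consumed = 2ξ₁ = 0.393 × 105 → ξ₁ = 20.63 lbmol/h.
R balance: n_R = 0 + 1ξ₁ − 1ξ₂ = 4.42 → ξ₂ = (1·20.63 − 4.42)/1 = 16.21 lbmol/h.
Outlet amounts (n = n₀ + Σ ν·ξ):
  Q: 105 − 2(20.63) = 63.73
  R: 0 + 1(20.63) − 1(16.21) = 4.42
  M: 0 + 1(16.21) = 16.21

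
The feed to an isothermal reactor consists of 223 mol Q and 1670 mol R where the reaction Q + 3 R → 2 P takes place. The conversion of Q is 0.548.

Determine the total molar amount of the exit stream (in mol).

1650 mol

Q reacted = 0.548 × 223 = 122.2 mol; ν_Q = −1, so ξ = 122.2/1 = 122.2 mol.
Outlet amounts (n = n₀ + ν ξ):
  Q: 223 − 1(122.2) = 100.8
  R: 1670 − 3(122.2) = 1303
  P: 0 + 2(122.2) = 244.4
Total out = 100.8 + 1303 + 244.4 = 1649 mol.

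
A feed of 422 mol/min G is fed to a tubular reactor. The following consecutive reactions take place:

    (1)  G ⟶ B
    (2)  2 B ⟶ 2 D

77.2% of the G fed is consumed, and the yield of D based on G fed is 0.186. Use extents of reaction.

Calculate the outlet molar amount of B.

Conversion of G: G consumed = 1ξ₁ = 0.772 × 422 → ξ₁ = 325.8 mol/min.
Yield of D: 2ξ₂ / 422 = 0.186 → ξ₂ = 39.25 mol/min.
Outlet amounts (n = n₀ + Σ ν·ξ):
  G: 422 − 1(325.8) = 96.22
  B: 0 + 1(325.8) − 2(39.25) = 247.3
  D: 0 + 2(39.25) = 78.49

247 mol/min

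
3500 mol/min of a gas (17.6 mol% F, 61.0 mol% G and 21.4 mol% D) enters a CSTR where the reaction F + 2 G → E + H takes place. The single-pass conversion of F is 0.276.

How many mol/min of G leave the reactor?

F reacted = 0.276 × 616 = 170 mol/min; ν_F = −1, so ξ = 170/1 = 170 mol/min.
Outlet amounts (n = n₀ + ν ξ):
  F: 616 − 1(170) = 446
  G: 2135 − 2(170) = 1795
  E: 0 + 1(170) = 170
  H: 0 + 1(170) = 170
  D: 749 (inert)

1790 mol/min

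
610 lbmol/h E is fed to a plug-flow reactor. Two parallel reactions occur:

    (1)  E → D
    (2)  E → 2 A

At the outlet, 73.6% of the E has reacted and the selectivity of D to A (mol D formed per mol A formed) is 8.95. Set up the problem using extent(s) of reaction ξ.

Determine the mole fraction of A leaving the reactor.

Conversion of E: E consumed = 0.736 × 610 = 449 lbmol/h = 1ξ₁ + 1ξ₂.
Selectivity: 1ξ₁ / (2ξ₂) = 8.95 → ξ₁ = 17.9 ξ₂.
Substitute: (1·17.9 + 1) ξ₂ = 449 → ξ₂ = 23.75 lbmol/h, ξ₁ = 425.2 lbmol/h.
Outlet amounts (n = n₀ + Σ ν·ξ):
  E: 610 − 1(425.2) − 1(23.75) = 161
  D: 0 + 1(425.2) = 425.2
  A: 0 + 2(23.75) = 47.51
Total out = 633.8 lbmol/h; y_A = 47.51 / 633.8 = 0.07496.

0.075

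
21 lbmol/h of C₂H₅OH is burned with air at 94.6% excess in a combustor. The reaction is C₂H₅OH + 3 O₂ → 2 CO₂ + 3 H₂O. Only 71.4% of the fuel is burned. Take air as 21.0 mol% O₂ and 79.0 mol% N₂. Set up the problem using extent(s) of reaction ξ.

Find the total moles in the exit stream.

620 lbmol/h

Stoichiometric O₂ = 3 × 21 = 63 lbmol/h; O₂ fed = 63 × 1.946 = 122.6 lbmol/h.
N₂ fed = 122.6 × 79/21 = 461.2 lbmol/h.
Fuel reacted = 0.714 × 21 → ξ = 14.99 lbmol/h.
Outlet (n = n₀ + ν ξ):
  C₂H₅OH: 21 − 1(14.99) = 6.006
  O₂: 122.6 − 3(14.99) = 77.62
  N₂: 461.2 (inert)
  CO₂: 0 + 2(14.99) = 29.99
  H₂O: 0 + 3(14.99) = 44.98
Total out = 6.006 + 77.62 + 461.2 + 29.99 + 44.98 = 619.8 lbmol/h.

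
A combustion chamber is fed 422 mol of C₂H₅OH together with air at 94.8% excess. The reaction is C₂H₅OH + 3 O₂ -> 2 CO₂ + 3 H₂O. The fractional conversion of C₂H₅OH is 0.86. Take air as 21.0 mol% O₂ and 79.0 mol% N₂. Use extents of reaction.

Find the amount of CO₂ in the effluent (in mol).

726 mol

Stoichiometric O₂ = 3 × 422 = 1266 mol; O₂ fed = 1266 × 1.948 = 2466 mol.
N₂ fed = 2466 × 79/21 = 9277 mol.
Fuel reacted = 0.86 × 422 → ξ = 362.9 mol.
Outlet (n = n₀ + ν ξ):
  C₂H₅OH: 422 − 1(362.9) = 59.08
  O₂: 2466 − 3(362.9) = 1377
  N₂: 9277 (inert)
  CO₂: 0 + 2(362.9) = 725.8
  H₂O: 0 + 3(362.9) = 1089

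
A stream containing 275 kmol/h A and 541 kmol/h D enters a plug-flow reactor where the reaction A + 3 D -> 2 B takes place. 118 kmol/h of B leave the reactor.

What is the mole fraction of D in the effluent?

0.521

For B: n = n₀ + 2ξ → 118 = 0 + 2ξ, giving ξ = 59 kmol/h.
Outlet amounts (n = n₀ + ν ξ):
  A: 275 − 1(59) = 216
  D: 541 − 3(59) = 364
  B: 0 + 2(59) = 118
Total out = 698 kmol/h; y_D = 364 / 698 = 0.5215.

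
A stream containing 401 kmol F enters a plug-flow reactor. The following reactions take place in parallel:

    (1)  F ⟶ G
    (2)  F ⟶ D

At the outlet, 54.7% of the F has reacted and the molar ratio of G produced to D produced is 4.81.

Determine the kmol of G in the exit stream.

182 kmol

Conversion of F: F consumed = 0.547 × 401 = 219.3 kmol = 1ξ₁ + 1ξ₂.
Selectivity: 1ξ₁ / (1ξ₂) = 4.81 → ξ₁ = 4.81 ξ₂.
Substitute: (1·4.81 + 1) ξ₂ = 219.3 → ξ₂ = 37.75 kmol, ξ₁ = 181.6 kmol.
Outlet amounts (n = n₀ + Σ ν·ξ):
  F: 401 − 1(181.6) − 1(37.75) = 181.7
  G: 0 + 1(181.6) = 181.6
  D: 0 + 1(37.75) = 37.75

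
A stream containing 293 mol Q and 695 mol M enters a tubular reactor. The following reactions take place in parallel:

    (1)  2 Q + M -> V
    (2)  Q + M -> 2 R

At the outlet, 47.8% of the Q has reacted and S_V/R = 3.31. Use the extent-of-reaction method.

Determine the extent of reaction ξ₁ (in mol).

ξ₁ = 65.1 mol

Conversion of Q: Q consumed = 0.478 × 293 = 140.1 mol = 2ξ₁ + 1ξ₂.
Selectivity: 1ξ₁ / (2ξ₂) = 3.31 → ξ₁ = 6.62 ξ₂.
Substitute: (2·6.62 + 1) ξ₂ = 140.1 → ξ₂ = 9.835 mol, ξ₁ = 65.11 mol.
Outlet amounts (n = n₀ + Σ ν·ξ):
  Q: 293 − 2(65.11) − 1(9.835) = 152.9
  M: 695 − 1(65.11) − 1(9.835) = 620.1
  V: 0 + 1(65.11) = 65.11
  R: 0 + 2(9.835) = 19.67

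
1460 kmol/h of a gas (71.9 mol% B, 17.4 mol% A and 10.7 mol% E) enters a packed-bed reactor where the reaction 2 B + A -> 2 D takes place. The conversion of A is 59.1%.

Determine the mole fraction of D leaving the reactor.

A reacted = 0.591 × 254 = 150.1 kmol/h; ν_A = −1, so ξ = 150.1/1 = 150.1 kmol/h.
Outlet amounts (n = n₀ + ν ξ):
  B: 1050 − 2(150.1) = 749.5
  A: 254 − 1(150.1) = 103.9
  D: 0 + 2(150.1) = 300.3
  E: 156.2 (inert)
Total out = 1310 kmol/h; y_D = 300.3 / 1310 = 0.2292.

0.229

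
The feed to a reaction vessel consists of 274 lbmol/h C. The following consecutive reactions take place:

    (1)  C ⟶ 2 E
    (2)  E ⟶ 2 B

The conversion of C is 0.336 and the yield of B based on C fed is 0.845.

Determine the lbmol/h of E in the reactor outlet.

68.4 lbmol/h

Conversion of C: C consumed = 1ξ₁ = 0.336 × 274 → ξ₁ = 92.06 lbmol/h.
Yield of B: 2ξ₂ / 274 = 0.845 → ξ₂ = 115.8 lbmol/h.
Outlet amounts (n = n₀ + Σ ν·ξ):
  C: 274 − 1(92.06) = 181.9
  E: 0 + 2(92.06) − 1(115.8) = 68.36
  B: 0 + 2(115.8) = 231.5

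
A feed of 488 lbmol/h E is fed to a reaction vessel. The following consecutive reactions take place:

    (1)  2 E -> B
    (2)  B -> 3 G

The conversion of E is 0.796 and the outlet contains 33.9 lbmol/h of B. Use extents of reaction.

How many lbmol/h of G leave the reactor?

481 lbmol/h

Conversion of E: E consumed = 2ξ₁ = 0.796 × 488 → ξ₁ = 194.2 lbmol/h.
B balance: n_B = 0 + 1ξ₁ − 1ξ₂ = 33.9 → ξ₂ = (1·194.2 − 33.9)/1 = 160.3 lbmol/h.
Outlet amounts (n = n₀ + Σ ν·ξ):
  E: 488 − 2(194.2) = 99.55
  B: 0 + 1(194.2) − 1(160.3) = 33.9
  G: 0 + 3(160.3) = 481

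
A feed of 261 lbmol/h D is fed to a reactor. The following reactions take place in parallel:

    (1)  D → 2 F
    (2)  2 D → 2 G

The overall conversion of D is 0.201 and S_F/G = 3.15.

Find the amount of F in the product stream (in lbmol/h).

64.2 lbmol/h

Conversion of D: D consumed = 0.201 × 261 = 52.46 lbmol/h = 1ξ₁ + 2ξ₂.
Selectivity: 2ξ₁ / (2ξ₂) = 3.15 → ξ₁ = 3.15 ξ₂.
Substitute: (1·3.15 + 2) ξ₂ = 52.46 → ξ₂ = 10.19 lbmol/h, ξ₁ = 32.09 lbmol/h.
Outlet amounts (n = n₀ + Σ ν·ξ):
  D: 261 − 1(32.09) − 2(10.19) = 208.5
  F: 0 + 2(32.09) = 64.18
  G: 0 + 2(10.19) = 20.37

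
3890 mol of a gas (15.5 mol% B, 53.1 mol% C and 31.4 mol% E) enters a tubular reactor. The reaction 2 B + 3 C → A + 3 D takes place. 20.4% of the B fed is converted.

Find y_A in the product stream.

0.0161

B reacted = 0.204 × 603 = 123 mol; ν_B = −2, so ξ = 123/2 = 61.5 mol.
Outlet amounts (n = n₀ + ν ξ):
  B: 603 − 2(61.5) = 479.9
  C: 2066 − 3(61.5) = 1881
  A: 0 + 1(61.5) = 61.5
  D: 0 + 3(61.5) = 184.5
  E: 1221 (inert)
Total out = 3828 mol; y_A = 61.5 / 3828 = 0.01606.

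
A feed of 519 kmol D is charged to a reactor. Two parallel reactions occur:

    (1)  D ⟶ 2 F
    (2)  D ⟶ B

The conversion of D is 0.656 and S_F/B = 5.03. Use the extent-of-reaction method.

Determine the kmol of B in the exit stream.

Conversion of D: D consumed = 0.656 × 519 = 340.5 kmol = 1ξ₁ + 1ξ₂.
Selectivity: 2ξ₁ / (1ξ₂) = 5.03 → ξ₁ = 2.515 ξ₂.
Substitute: (1·2.515 + 1) ξ₂ = 340.5 → ξ₂ = 96.86 kmol, ξ₁ = 243.6 kmol.
Outlet amounts (n = n₀ + Σ ν·ξ):
  D: 519 − 1(243.6) − 1(96.86) = 178.5
  F: 0 + 2(243.6) = 487.2
  B: 0 + 1(96.86) = 96.86

96.9 kmol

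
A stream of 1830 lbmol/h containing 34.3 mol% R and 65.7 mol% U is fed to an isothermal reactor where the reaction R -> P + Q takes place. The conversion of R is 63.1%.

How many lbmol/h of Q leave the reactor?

396 lbmol/h

R reacted = 0.631 × 627.7 = 396.1 lbmol/h; ν_R = −1, so ξ = 396.1/1 = 396.1 lbmol/h.
Outlet amounts (n = n₀ + ν ξ):
  R: 627.7 − 1(396.1) = 231.6
  P: 0 + 1(396.1) = 396.1
  Q: 0 + 1(396.1) = 396.1
  U: 1202 (inert)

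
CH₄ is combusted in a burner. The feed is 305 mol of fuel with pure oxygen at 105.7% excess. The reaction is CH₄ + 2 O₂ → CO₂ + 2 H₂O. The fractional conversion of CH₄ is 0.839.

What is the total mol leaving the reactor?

Stoichiometric O₂ = 2 × 305 = 610 mol; O₂ fed = 610 × 2.057 = 1255 mol.
Fuel reacted = 0.839 × 305 → ξ = 255.9 mol.
Outlet (n = n₀ + ν ξ):
  CH₄: 305 − 1(255.9) = 49.11
  O₂: 1255 − 2(255.9) = 743
  CO₂: 0 + 1(255.9) = 255.9
  H₂O: 0 + 2(255.9) = 511.8
Total out = 49.11 + 743 + 255.9 + 511.8 = 1560 mol.

1560 mol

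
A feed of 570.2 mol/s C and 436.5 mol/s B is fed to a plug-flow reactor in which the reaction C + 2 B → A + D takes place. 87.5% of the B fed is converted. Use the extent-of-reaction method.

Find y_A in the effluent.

0.234

B reacted = 0.875 × 436.5 = 381.9 mol/s; ν_B = −2, so ξ = 381.9/2 = 191 mol/s.
Outlet amounts (n = n₀ + ν ξ):
  C: 570.2 − 1(191) = 379.2
  B: 436.5 − 2(191) = 54.56
  A: 0 + 1(191) = 191
  D: 0 + 1(191) = 191
Total out = 815.7 mol/s; y_A = 191 / 815.7 = 0.2341.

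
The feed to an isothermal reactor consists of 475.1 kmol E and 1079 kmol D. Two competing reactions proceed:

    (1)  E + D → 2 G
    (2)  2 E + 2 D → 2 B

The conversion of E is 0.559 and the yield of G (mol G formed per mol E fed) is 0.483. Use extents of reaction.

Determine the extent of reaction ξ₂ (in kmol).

Yield of G: 2ξ₁ / 475.1 = 0.483 → ξ₁ = 114.7 kmol.
Conversion of E: 1ξ₁ + 2ξ₂ = 0.559 × 475.1 = 265.6 → ξ₂ = 75.42 kmol.
Outlet amounts (n = n₀ + Σ ν·ξ):
  E: 475.1 − 1(114.7) − 2(75.42) = 209.5
  D: 1079 − 1(114.7) − 2(75.42) = 813.4
  G: 0 + 2(114.7) = 229.5
  B: 0 + 2(75.42) = 150.8

ξ₂ = 75.4 kmol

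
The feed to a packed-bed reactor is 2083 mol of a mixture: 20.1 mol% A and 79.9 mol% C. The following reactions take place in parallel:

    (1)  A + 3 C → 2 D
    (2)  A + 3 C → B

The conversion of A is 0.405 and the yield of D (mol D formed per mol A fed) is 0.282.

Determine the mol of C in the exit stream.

1160 mol

Yield of D: 2ξ₁ / 418.7 = 0.282 → ξ₁ = 59.03 mol.
Conversion of A: 1ξ₁ + 1ξ₂ = 0.405 × 418.7 = 169.6 → ξ₂ = 110.5 mol.
Outlet amounts (n = n₀ + Σ ν·ξ):
  A: 418.7 − 1(59.03) − 1(110.5) = 249.1
  C: 1664 − 3(59.03) − 3(110.5) = 1156
  D: 0 + 2(59.03) = 118.1
  B: 0 + 1(110.5) = 110.5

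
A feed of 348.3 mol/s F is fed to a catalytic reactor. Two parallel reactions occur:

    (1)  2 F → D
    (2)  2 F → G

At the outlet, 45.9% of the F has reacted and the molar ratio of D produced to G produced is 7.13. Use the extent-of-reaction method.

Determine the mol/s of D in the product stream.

Conversion of F: F consumed = 0.459 × 348.3 = 159.9 mol/s = 2ξ₁ + 2ξ₂.
Selectivity: 1ξ₁ / (1ξ₂) = 7.13 → ξ₁ = 7.13 ξ₂.
Substitute: (2·7.13 + 2) ξ₂ = 159.9 → ξ₂ = 9.832 mol/s, ξ₁ = 70.1 mol/s.
Outlet amounts (n = n₀ + Σ ν·ξ):
  F: 348.3 − 2(70.1) − 2(9.832) = 188.4
  D: 0 + 1(70.1) = 70.1
  G: 0 + 1(9.832) = 9.832

70.1 mol/s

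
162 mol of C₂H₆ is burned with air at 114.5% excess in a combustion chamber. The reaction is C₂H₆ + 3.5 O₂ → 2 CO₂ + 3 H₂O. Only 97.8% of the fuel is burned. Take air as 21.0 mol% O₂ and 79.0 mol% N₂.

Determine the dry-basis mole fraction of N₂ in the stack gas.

0.823

Stoichiometric O₂ = 3.5 × 162 = 567 mol; O₂ fed = 567 × 2.145 = 1216 mol.
N₂ fed = 1216 × 79/21 = 4575 mol.
Fuel reacted = 0.978 × 162 → ξ = 158.4 mol.
Outlet (n = n₀ + ν ξ):
  C₂H₆: 162 − 1(158.4) = 3.564
  O₂: 1216 − 3.5(158.4) = 661.7
  N₂: 4575 (inert)
  CO₂: 0 + 2(158.4) = 316.9
  H₂O: 0 + 3(158.4) = 475.3
Dry total = 5557 mol; y_N₂ (dry) = 4575 / 5557 = 0.8233.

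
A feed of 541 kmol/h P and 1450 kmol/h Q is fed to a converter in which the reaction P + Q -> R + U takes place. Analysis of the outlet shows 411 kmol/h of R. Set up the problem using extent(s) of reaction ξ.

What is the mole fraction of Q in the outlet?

For R: n = n₀ + 1ξ → 411 = 0 + 1ξ, giving ξ = 411 kmol/h.
Outlet amounts (n = n₀ + ν ξ):
  P: 541 − 1(411) = 130
  Q: 1450 − 1(411) = 1039
  R: 0 + 1(411) = 411
  U: 0 + 1(411) = 411
Total out = 1991 kmol/h; y_Q = 1039 / 1991 = 0.5218.

0.522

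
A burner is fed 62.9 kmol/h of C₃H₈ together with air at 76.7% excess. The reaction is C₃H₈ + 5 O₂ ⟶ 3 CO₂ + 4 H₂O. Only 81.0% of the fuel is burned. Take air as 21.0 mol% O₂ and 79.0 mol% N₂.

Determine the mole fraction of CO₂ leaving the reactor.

0.0554

Stoichiometric O₂ = 5 × 62.9 = 314.5 kmol/h; O₂ fed = 314.5 × 1.767 = 555.7 kmol/h.
N₂ fed = 555.7 × 79/21 = 2091 kmol/h.
Fuel reacted = 0.81 × 62.9 → ξ = 50.95 kmol/h.
Outlet (n = n₀ + ν ξ):
  C₃H₈: 62.9 − 1(50.95) = 11.95
  O₂: 555.7 − 5(50.95) = 301
  N₂: 2091 (inert)
  CO₂: 0 + 3(50.95) = 152.8
  H₂O: 0 + 4(50.95) = 203.8
Total out = 2760 kmol/h; y_CO₂ = 152.8 / 2760 = 0.05538.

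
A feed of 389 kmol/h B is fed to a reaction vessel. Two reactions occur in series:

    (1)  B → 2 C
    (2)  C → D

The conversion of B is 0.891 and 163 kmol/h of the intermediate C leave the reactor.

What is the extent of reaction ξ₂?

ξ₂ = 530 kmol/h

Conversion of B: B consumed = 1ξ₁ = 0.891 × 389 → ξ₁ = 346.6 kmol/h.
C balance: n_C = 0 + 2ξ₁ − 1ξ₂ = 163 → ξ₂ = (2·346.6 − 163)/1 = 530.2 kmol/h.
Outlet amounts (n = n₀ + Σ ν·ξ):
  B: 389 − 1(346.6) = 42.4
  C: 0 + 2(346.6) − 1(530.2) = 163
  D: 0 + 1(530.2) = 530.2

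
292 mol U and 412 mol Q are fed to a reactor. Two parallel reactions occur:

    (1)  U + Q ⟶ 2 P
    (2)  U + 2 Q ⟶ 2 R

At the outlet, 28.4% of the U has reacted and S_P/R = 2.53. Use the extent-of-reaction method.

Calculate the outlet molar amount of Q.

Conversion of U: U consumed = 0.284 × 292 = 82.93 mol = 1ξ₁ + 1ξ₂.
Selectivity: 2ξ₁ / (2ξ₂) = 2.53 → ξ₁ = 2.53 ξ₂.
Substitute: (1·2.53 + 1) ξ₂ = 82.93 → ξ₂ = 23.49 mol, ξ₁ = 59.44 mol.
Outlet amounts (n = n₀ + Σ ν·ξ):
  U: 292 − 1(59.44) − 1(23.49) = 209.1
  Q: 412 − 1(59.44) − 2(23.49) = 305.6
  P: 0 + 2(59.44) = 118.9
  R: 0 + 2(23.49) = 46.98

306 mol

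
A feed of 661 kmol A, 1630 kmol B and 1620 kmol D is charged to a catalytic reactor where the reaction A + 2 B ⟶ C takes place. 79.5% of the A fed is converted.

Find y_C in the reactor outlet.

0.184

A reacted = 0.795 × 661 = 525.5 kmol; ν_A = −1, so ξ = 525.5/1 = 525.5 kmol.
Outlet amounts (n = n₀ + ν ξ):
  A: 661 − 1(525.5) = 135.5
  B: 1630 − 2(525.5) = 579
  C: 0 + 1(525.5) = 525.5
  D: 1620 (inert)
Total out = 2860 kmol; y_C = 525.5 / 2860 = 0.1837.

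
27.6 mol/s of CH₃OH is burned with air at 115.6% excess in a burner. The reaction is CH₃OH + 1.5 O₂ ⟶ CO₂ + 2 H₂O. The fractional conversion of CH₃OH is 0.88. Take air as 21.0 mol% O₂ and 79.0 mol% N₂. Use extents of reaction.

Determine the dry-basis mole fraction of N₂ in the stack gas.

Stoichiometric O₂ = 1.5 × 27.6 = 41.4 mol/s; O₂ fed = 41.4 × 2.156 = 89.26 mol/s.
N₂ fed = 89.26 × 79/21 = 335.8 mol/s.
Fuel reacted = 0.88 × 27.6 → ξ = 24.29 mol/s.
Outlet (n = n₀ + ν ξ):
  CH₃OH: 27.6 − 1(24.29) = 3.312
  O₂: 89.26 − 1.5(24.29) = 52.83
  N₂: 335.8 (inert)
  CO₂: 0 + 1(24.29) = 24.29
  H₂O: 0 + 2(24.29) = 48.58
Dry total = 416.2 mol/s; y_N₂ (dry) = 335.8 / 416.2 = 0.8068.

0.807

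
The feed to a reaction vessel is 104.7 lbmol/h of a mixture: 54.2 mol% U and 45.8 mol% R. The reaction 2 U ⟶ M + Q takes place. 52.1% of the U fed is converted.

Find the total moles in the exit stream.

U reacted = 0.521 × 56.75 = 29.57 lbmol/h; ν_U = −2, so ξ = 29.57/2 = 14.78 lbmol/h.
Outlet amounts (n = n₀ + ν ξ):
  U: 56.75 − 2(14.78) = 27.18
  M: 0 + 1(14.78) = 14.78
  Q: 0 + 1(14.78) = 14.78
  R: 47.95 (inert)
Total out = 27.18 + 14.78 + 14.78 + 47.95 = 104.7 lbmol/h.

105 lbmol/h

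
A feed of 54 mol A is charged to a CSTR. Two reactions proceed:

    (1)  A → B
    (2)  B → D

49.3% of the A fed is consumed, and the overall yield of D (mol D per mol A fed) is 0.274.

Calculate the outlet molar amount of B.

Conversion of A: A consumed = 1ξ₁ = 0.493 × 54 → ξ₁ = 26.62 mol.
Yield of D: 1ξ₂ / 54 = 0.274 → ξ₂ = 14.8 mol.
Outlet amounts (n = n₀ + Σ ν·ξ):
  A: 54 − 1(26.62) = 27.38
  B: 0 + 1(26.62) − 1(14.8) = 11.83
  D: 0 + 1(14.8) = 14.8

11.8 mol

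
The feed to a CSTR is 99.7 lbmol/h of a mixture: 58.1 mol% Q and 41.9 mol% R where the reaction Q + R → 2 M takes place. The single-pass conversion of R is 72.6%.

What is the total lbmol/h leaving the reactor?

99.7 lbmol/h

R reacted = 0.726 × 41.77 = 30.33 lbmol/h; ν_R = −1, so ξ = 30.33/1 = 30.33 lbmol/h.
Outlet amounts (n = n₀ + ν ξ):
  Q: 57.93 − 1(30.33) = 27.6
  R: 41.77 − 1(30.33) = 11.45
  M: 0 + 2(30.33) = 60.66
Total out = 27.6 + 11.45 + 60.66 = 99.7 lbmol/h.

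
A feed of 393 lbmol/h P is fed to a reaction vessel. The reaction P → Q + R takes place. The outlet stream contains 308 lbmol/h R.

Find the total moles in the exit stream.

For R: n = n₀ + 1ξ → 308 = 0 + 1ξ, giving ξ = 308 lbmol/h.
Outlet amounts (n = n₀ + ν ξ):
  P: 393 − 1(308) = 85
  Q: 0 + 1(308) = 308
  R: 0 + 1(308) = 308
Total out = 85 + 308 + 308 = 701 lbmol/h.

701 lbmol/h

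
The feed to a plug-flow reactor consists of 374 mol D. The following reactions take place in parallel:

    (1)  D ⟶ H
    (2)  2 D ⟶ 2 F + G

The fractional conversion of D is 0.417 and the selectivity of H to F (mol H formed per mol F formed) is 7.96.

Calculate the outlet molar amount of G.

8.7 mol

Conversion of D: D consumed = 0.417 × 374 = 156 mol = 1ξ₁ + 2ξ₂.
Selectivity: 1ξ₁ / (2ξ₂) = 7.96 → ξ₁ = 15.92 ξ₂.
Substitute: (1·15.92 + 2) ξ₂ = 156 → ξ₂ = 8.703 mol, ξ₁ = 138.6 mol.
Outlet amounts (n = n₀ + Σ ν·ξ):
  D: 374 − 1(138.6) − 2(8.703) = 218
  H: 0 + 1(138.6) = 138.6
  F: 0 + 2(8.703) = 17.41
  G: 0 + 1(8.703) = 8.703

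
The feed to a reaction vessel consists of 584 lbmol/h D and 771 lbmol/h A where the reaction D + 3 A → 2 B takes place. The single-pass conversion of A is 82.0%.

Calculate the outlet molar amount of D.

373 lbmol/h

A reacted = 0.82 × 771 = 632.2 lbmol/h; ν_A = −3, so ξ = 632.2/3 = 210.7 lbmol/h.
Outlet amounts (n = n₀ + ν ξ):
  D: 584 − 1(210.7) = 373.3
  A: 771 − 3(210.7) = 138.8
  B: 0 + 2(210.7) = 421.5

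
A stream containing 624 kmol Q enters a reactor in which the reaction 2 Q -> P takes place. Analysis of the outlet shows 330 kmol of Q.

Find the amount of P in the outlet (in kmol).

147 kmol

For Q: n = n₀ − 2ξ → 330 = 624 − 2ξ, giving ξ = 147 kmol.
Outlet amounts (n = n₀ + ν ξ):
  Q: 624 − 2(147) = 330
  P: 0 + 1(147) = 147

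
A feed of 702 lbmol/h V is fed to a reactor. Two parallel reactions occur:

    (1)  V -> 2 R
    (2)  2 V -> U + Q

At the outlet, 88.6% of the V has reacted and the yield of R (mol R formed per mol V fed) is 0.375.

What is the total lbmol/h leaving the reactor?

834 lbmol/h

Yield of R: 2ξ₁ / 702 = 0.375 → ξ₁ = 131.6 lbmol/h.
Conversion of V: 1ξ₁ + 2ξ₂ = 0.886 × 702 = 622 → ξ₂ = 245.2 lbmol/h.
Outlet amounts (n = n₀ + Σ ν·ξ):
  V: 702 − 1(131.6) − 2(245.2) = 80.03
  R: 0 + 2(131.6) = 263.2
  U: 0 + 1(245.2) = 245.2
  Q: 0 + 1(245.2) = 245.2
Total out = 80.03 + 263.2 + 245.2 + 245.2 = 833.6 lbmol/h.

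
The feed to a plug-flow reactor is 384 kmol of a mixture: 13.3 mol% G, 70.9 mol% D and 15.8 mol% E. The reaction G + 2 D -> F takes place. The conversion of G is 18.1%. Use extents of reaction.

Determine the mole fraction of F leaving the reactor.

G reacted = 0.181 × 51.07 = 9.244 kmol; ν_G = −1, so ξ = 9.244/1 = 9.244 kmol.
Outlet amounts (n = n₀ + ν ξ):
  G: 51.07 − 1(9.244) = 41.83
  D: 272.3 − 2(9.244) = 253.8
  F: 0 + 1(9.244) = 9.244
  E: 60.67 (inert)
Total out = 365.5 kmol; y_F = 9.244 / 365.5 = 0.02529.

0.0253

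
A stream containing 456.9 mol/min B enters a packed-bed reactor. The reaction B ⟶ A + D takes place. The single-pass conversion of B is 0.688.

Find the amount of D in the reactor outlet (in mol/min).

314 mol/min

B reacted = 0.688 × 456.9 = 314.3 mol/min; ν_B = −1, so ξ = 314.3/1 = 314.3 mol/min.
Outlet amounts (n = n₀ + ν ξ):
  B: 456.9 − 1(314.3) = 142.6
  A: 0 + 1(314.3) = 314.3
  D: 0 + 1(314.3) = 314.3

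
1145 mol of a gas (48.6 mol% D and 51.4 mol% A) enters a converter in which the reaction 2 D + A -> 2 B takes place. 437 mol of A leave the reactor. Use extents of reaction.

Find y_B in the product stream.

0.305

For A: n = n₀ − 1ξ → 437 = 588.5 − 1ξ, giving ξ = 151.5 mol.
Outlet amounts (n = n₀ + ν ξ):
  D: 556.5 − 2(151.5) = 253.4
  A: 588.5 − 1(151.5) = 437
  B: 0 + 2(151.5) = 303.1
Total out = 993.5 mol; y_B = 303.1 / 993.5 = 0.3051.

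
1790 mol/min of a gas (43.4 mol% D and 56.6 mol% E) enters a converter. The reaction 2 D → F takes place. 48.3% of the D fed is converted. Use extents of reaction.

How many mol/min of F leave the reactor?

D reacted = 0.483 × 776.9 = 375.2 mol/min; ν_D = −2, so ξ = 375.2/2 = 187.6 mol/min.
Outlet amounts (n = n₀ + ν ξ):
  D: 776.9 − 2(187.6) = 401.6
  F: 0 + 1(187.6) = 187.6
  E: 1013 (inert)

188 mol/min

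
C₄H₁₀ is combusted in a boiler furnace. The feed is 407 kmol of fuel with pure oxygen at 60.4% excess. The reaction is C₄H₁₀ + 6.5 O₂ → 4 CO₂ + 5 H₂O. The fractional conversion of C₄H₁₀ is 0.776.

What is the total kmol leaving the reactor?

Stoichiometric O₂ = 6.5 × 407 = 2646 kmol; O₂ fed = 2646 × 1.604 = 4243 kmol.
Fuel reacted = 0.776 × 407 → ξ = 315.8 kmol.
Outlet (n = n₀ + ν ξ):
  C₄H₁₀: 407 − 1(315.8) = 91.17
  O₂: 4243 − 6.5(315.8) = 2190
  CO₂: 0 + 4(315.8) = 1263
  H₂O: 0 + 5(315.8) = 1579
Total out = 91.17 + 2190 + 1263 + 1579 = 5124 kmol.

5120 kmol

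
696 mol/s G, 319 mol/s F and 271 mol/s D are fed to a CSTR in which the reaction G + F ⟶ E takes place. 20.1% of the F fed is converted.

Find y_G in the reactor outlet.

0.517

F reacted = 0.201 × 319 = 64.12 mol/s; ν_F = −1, so ξ = 64.12/1 = 64.12 mol/s.
Outlet amounts (n = n₀ + ν ξ):
  G: 696 − 1(64.12) = 631.9
  F: 319 − 1(64.12) = 254.9
  E: 0 + 1(64.12) = 64.12
  D: 271 (inert)
Total out = 1222 mol/s; y_G = 631.9 / 1222 = 0.5171.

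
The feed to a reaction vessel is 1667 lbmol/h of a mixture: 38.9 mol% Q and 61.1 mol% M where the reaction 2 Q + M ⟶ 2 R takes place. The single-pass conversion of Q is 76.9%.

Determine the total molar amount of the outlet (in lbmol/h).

Q reacted = 0.769 × 648.5 = 498.7 lbmol/h; ν_Q = −2, so ξ = 498.7/2 = 249.3 lbmol/h.
Outlet amounts (n = n₀ + ν ξ):
  Q: 648.5 − 2(249.3) = 149.8
  M: 1019 − 1(249.3) = 769.2
  R: 0 + 2(249.3) = 498.7
Total out = 149.8 + 769.2 + 498.7 = 1418 lbmol/h.

1420 lbmol/h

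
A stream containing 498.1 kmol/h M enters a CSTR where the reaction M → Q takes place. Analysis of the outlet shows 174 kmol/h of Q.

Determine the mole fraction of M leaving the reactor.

For Q: n = n₀ + 1ξ → 174 = 0 + 1ξ, giving ξ = 174 kmol/h.
Outlet amounts (n = n₀ + ν ξ):
  M: 498.1 − 1(174) = 324.1
  Q: 0 + 1(174) = 174
Total out = 498.1 kmol/h; y_M = 324.1 / 498.1 = 0.6507.

0.651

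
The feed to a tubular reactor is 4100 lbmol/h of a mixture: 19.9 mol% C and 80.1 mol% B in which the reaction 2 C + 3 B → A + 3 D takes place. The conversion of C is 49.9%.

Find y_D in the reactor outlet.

0.157

C reacted = 0.499 × 815.9 = 407.1 lbmol/h; ν_C = −2, so ξ = 407.1/2 = 203.6 lbmol/h.
Outlet amounts (n = n₀ + ν ξ):
  C: 815.9 − 2(203.6) = 408.8
  B: 3284 − 3(203.6) = 2673
  A: 0 + 1(203.6) = 203.6
  D: 0 + 3(203.6) = 610.7
Total out = 3896 lbmol/h; y_D = 610.7 / 3896 = 0.1567.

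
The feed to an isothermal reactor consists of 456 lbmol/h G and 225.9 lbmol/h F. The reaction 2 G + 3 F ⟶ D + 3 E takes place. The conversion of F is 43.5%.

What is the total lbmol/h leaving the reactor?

F reacted = 0.435 × 225.9 = 98.27 lbmol/h; ν_F = −3, so ξ = 98.27/3 = 32.76 lbmol/h.
Outlet amounts (n = n₀ + ν ξ):
  G: 456 − 2(32.76) = 390.5
  F: 225.9 − 3(32.76) = 127.6
  D: 0 + 1(32.76) = 32.76
  E: 0 + 3(32.76) = 98.27
Total out = 390.5 + 127.6 + 32.76 + 98.27 = 649.1 lbmol/h.

649 lbmol/h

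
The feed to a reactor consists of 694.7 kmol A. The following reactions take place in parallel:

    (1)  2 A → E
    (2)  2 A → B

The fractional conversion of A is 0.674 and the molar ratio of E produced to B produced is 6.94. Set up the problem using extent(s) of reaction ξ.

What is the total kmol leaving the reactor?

461 kmol

Conversion of A: A consumed = 0.674 × 694.7 = 468.2 kmol = 2ξ₁ + 2ξ₂.
Selectivity: 1ξ₁ / (1ξ₂) = 6.94 → ξ₁ = 6.94 ξ₂.
Substitute: (2·6.94 + 2) ξ₂ = 468.2 → ξ₂ = 29.49 kmol, ξ₁ = 204.6 kmol.
Outlet amounts (n = n₀ + Σ ν·ξ):
  A: 694.7 − 2(204.6) − 2(29.49) = 226.5
  E: 0 + 1(204.6) = 204.6
  B: 0 + 1(29.49) = 29.49
Total out = 226.5 + 204.6 + 29.49 = 460.6 kmol.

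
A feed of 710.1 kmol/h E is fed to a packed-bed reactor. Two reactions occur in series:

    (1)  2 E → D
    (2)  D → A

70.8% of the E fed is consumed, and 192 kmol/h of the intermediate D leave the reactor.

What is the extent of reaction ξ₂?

ξ₂ = 59.4 kmol/h

Conversion of E: E consumed = 2ξ₁ = 0.708 × 710.1 → ξ₁ = 251.4 kmol/h.
D balance: n_D = 0 + 1ξ₁ − 1ξ₂ = 192 → ξ₂ = (1·251.4 − 192)/1 = 59.38 kmol/h.
Outlet amounts (n = n₀ + Σ ν·ξ):
  E: 710.1 − 2(251.4) = 207.3
  D: 0 + 1(251.4) − 1(59.38) = 192
  A: 0 + 1(59.38) = 59.38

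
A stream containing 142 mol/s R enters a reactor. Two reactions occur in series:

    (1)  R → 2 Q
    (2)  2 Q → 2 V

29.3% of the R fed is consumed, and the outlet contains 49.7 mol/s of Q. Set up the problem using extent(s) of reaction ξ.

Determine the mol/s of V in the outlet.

33.5 mol/s

Conversion of R: R consumed = 1ξ₁ = 0.293 × 142 → ξ₁ = 41.61 mol/s.
Q balance: n_Q = 0 + 2ξ₁ − 2ξ₂ = 49.7 → ξ₂ = (2·41.61 − 49.7)/2 = 16.76 mol/s.
Outlet amounts (n = n₀ + Σ ν·ξ):
  R: 142 − 1(41.61) = 100.4
  Q: 0 + 2(41.61) − 2(16.76) = 49.7
  V: 0 + 2(16.76) = 33.51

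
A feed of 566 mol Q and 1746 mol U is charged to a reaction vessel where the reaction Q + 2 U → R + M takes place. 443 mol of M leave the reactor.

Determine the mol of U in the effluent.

860 mol

For M: n = n₀ + 1ξ → 443 = 0 + 1ξ, giving ξ = 443 mol.
Outlet amounts (n = n₀ + ν ξ):
  Q: 566 − 1(443) = 123
  U: 1746 − 2(443) = 860
  R: 0 + 1(443) = 443
  M: 0 + 1(443) = 443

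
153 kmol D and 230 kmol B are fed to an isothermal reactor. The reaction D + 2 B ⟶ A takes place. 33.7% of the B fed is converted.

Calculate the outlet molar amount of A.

38.8 kmol

B reacted = 0.337 × 230 = 77.51 kmol; ν_B = −2, so ξ = 77.51/2 = 38.76 kmol.
Outlet amounts (n = n₀ + ν ξ):
  D: 153 − 1(38.76) = 114.2
  B: 230 − 2(38.76) = 152.5
  A: 0 + 1(38.76) = 38.76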